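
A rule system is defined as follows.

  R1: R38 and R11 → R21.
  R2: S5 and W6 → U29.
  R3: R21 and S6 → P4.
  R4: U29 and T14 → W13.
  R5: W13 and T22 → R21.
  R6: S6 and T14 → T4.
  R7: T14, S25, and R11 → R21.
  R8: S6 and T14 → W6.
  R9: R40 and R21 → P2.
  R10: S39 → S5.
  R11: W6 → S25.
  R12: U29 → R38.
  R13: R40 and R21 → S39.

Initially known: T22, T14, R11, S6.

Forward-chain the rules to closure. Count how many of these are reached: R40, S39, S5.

No rule produces R40, and it is not given.
S39 would need R40 and R21 (R13), but R40 is never established.
S5 would need S39 (R10), but S39 is never established.
None of the 3 are reached.

0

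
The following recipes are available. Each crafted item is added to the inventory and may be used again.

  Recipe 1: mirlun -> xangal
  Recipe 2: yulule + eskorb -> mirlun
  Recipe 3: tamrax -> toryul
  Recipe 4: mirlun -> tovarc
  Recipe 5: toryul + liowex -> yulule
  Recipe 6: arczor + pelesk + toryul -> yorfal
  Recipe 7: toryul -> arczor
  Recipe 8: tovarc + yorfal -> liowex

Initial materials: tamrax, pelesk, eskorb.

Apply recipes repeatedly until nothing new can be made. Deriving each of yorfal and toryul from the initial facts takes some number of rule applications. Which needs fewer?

toryul: Using Recipe 3, tamrax makes toryul. [1 rule application]
yorfal: Using Recipe 3, tamrax makes toryul. Using Recipe 7, toryul makes arczor. Using Recipe 6, arczor, pelesk, and toryul make yorfal. [3 rule applications]
toryul needs fewer.

toryul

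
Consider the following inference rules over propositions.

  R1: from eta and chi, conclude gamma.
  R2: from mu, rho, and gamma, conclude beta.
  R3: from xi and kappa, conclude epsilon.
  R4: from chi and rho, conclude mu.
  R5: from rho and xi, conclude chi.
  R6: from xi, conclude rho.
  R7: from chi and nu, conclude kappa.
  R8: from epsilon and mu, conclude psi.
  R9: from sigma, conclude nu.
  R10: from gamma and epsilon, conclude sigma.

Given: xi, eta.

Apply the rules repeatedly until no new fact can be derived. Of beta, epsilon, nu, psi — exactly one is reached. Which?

xi holds, so rho follows (R6).
From rho and xi, R5 gives chi.
From chi and rho, R4 gives mu.
From eta and chi, R1 gives gamma.
mu, rho, and gamma hold, so beta follows (R2).
nu would need sigma (R9), but sigma is never established. epsilon would need xi and kappa (R3), but kappa is never established. psi would need epsilon and mu (R8), but epsilon is never established.

beta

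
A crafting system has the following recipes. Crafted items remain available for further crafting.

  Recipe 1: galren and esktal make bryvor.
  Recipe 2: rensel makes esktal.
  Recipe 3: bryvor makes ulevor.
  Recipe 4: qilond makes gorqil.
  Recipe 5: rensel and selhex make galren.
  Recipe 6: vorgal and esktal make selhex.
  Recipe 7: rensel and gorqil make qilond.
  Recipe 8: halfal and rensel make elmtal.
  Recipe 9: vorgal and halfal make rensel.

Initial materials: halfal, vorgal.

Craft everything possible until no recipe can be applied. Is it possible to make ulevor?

Yes

vorgal and halfal → rensel (Recipe 9).
rensel → esktal (Recipe 2).
Using Recipe 6, vorgal and esktal make selhex.
rensel and selhex → galren (Recipe 5).
Using Recipe 1, galren and esktal make bryvor.
bryvor → ulevor (Recipe 3).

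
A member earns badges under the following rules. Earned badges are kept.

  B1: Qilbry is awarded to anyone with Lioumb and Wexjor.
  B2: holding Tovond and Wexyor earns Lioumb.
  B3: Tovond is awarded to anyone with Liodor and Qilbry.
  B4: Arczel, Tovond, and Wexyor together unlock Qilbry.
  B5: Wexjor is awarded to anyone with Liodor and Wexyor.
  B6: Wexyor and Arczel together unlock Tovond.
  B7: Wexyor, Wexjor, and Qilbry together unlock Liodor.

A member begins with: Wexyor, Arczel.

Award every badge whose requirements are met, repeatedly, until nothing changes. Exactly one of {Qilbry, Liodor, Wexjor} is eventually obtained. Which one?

With Wexyor and Arczel, Tovond is earned (B6).
With Arczel, Tovond, and Wexyor, Qilbry is earned (B4).
Liodor would need Wexyor, Wexjor, and Qilbry (B7), but Wexjor is never earned. Wexjor would need Liodor and Wexyor (B5), but Liodor is never earned.

Qilbry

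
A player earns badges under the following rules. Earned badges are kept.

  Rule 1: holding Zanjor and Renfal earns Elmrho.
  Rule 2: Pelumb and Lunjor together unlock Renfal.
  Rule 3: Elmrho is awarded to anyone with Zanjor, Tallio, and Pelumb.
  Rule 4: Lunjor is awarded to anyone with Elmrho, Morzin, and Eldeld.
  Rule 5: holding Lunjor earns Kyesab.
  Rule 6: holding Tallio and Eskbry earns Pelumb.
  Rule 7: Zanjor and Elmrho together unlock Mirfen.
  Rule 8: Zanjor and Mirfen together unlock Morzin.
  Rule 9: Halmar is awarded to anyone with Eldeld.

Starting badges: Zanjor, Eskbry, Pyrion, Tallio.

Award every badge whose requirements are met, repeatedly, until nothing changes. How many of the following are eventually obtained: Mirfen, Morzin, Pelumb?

With Tallio and Eskbry, Pelumb is earned (Rule 6).
With Zanjor, Tallio, and Pelumb, Elmrho is earned (Rule 3).
With Zanjor and Elmrho, Mirfen is earned (Rule 7).
With Zanjor and Mirfen, Morzin is earned (Rule 8).
Mirfen: reached.
Morzin: reached.
Pelumb: reached.
All 3 are reached.

3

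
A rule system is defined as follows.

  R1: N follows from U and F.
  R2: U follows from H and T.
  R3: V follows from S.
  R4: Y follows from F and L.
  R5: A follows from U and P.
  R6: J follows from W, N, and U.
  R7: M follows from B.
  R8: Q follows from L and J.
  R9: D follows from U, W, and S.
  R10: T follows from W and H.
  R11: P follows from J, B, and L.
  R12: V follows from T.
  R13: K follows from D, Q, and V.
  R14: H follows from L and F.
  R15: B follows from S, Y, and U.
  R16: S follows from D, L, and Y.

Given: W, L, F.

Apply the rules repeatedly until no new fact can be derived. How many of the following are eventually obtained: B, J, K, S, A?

1

L and F hold, so H follows (R14).
From W and H, R10 gives T.
From H and T, R2 gives U.
U and F hold, so N follows (R1).
W, N, and U hold, so J follows (R6).
B would need S, Y, and U (R15), but S is never established.
J: reached.
K would need D, Q, and V (R13), but D is never established.
S would need D, L, and Y (R16), but D is never established.
A would need U and P (R5), but P is never established.
Reached: J — 1 of the 5.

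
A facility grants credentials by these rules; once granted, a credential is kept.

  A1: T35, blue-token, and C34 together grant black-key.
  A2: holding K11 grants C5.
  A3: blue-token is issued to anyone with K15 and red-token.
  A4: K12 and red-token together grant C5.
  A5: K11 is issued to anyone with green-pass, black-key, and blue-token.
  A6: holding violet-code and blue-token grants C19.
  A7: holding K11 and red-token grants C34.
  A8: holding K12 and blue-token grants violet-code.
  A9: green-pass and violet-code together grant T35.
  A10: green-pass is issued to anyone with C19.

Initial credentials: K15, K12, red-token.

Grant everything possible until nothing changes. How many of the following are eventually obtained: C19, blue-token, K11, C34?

2

Holding K15 and red-token grants blue-token (A3).
Holding K12 and blue-token grants violet-code (A8).
Holding violet-code and blue-token grants C19 (A6).
C19: reached.
blue-token: reached.
K11 would need green-pass, black-key, and blue-token (A5), but black-key is never granted.
C34 would need K11 and red-token (A7), but K11 is never granted.
Reached: C19 and blue-token — 2 of the 4.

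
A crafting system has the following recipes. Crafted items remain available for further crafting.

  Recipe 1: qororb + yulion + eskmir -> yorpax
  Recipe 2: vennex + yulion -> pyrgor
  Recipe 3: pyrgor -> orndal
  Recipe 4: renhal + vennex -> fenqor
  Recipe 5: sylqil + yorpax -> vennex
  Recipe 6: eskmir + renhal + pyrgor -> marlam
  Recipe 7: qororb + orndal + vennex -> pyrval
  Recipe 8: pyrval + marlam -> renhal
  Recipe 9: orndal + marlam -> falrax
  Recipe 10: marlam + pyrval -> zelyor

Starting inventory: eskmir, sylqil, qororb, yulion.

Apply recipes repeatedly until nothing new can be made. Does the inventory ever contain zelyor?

No

zelyor would need marlam and pyrval (Recipe 10), but marlam is never obtained.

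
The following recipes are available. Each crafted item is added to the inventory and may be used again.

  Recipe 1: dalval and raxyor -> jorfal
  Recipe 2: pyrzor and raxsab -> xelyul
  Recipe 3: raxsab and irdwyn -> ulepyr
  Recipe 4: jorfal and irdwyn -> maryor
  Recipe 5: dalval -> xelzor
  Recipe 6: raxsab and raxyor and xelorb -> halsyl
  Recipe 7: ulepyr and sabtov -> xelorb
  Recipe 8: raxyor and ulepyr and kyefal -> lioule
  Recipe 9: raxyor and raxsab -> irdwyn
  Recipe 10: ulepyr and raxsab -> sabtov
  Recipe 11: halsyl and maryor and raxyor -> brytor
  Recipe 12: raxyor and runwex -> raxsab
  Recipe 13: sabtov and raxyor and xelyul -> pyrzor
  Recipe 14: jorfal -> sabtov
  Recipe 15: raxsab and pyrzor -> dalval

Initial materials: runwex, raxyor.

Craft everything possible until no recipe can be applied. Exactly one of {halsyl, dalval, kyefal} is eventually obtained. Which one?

raxyor and runwex -> raxsab (Recipe 12).
raxyor and raxsab -> irdwyn (Recipe 9).
Using Recipe 3, raxsab and irdwyn make ulepyr.
ulepyr and raxsab -> sabtov (Recipe 10).
ulepyr and sabtov -> xelorb (Recipe 7).
raxsab and raxyor and xelorb -> halsyl (Recipe 6).
dalval would need raxsab and pyrzor (Recipe 15), but pyrzor is never obtained. No rule produces kyefal, and it is not given.

halsyl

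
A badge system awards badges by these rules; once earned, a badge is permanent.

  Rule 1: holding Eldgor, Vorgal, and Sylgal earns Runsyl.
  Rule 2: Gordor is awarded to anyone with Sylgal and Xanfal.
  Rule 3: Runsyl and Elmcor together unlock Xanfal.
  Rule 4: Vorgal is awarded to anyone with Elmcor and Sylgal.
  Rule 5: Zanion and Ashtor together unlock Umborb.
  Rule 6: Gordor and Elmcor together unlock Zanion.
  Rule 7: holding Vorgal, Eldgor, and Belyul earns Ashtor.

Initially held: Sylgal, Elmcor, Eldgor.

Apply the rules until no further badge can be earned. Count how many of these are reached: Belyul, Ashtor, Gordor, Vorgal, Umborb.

With Elmcor and Sylgal, Vorgal is earned (Rule 4).
With Eldgor, Vorgal, and Sylgal, Runsyl is earned (Rule 1).
With Runsyl and Elmcor, Xanfal is earned (Rule 3).
With Sylgal and Xanfal, Gordor is earned (Rule 2).
No rule produces Belyul, and it is not given.
Ashtor would need Vorgal, Eldgor, and Belyul (Rule 7), but Belyul is never earned.
Gordor: reached.
Vorgal: reached.
Umborb would need Zanion and Ashtor (Rule 5), but Ashtor is never earned.
Reached: Gordor and Vorgal — 2 of the 5.

2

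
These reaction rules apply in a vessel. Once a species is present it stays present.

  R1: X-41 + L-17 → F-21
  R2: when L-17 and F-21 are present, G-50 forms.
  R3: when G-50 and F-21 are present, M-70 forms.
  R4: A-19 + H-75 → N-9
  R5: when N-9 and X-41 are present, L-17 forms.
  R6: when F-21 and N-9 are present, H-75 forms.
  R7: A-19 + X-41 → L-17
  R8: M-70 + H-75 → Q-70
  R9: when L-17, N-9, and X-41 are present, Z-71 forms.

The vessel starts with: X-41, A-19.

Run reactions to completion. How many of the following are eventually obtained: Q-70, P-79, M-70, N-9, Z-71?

A-19 and X-41 present → L-17 forms (R7).
X-41 and L-17 present → F-21 forms (R1).
L-17 and F-21 present → G-50 forms (R2).
G-50 and F-21 present → M-70 forms (R3).
Q-70 would need M-70 and H-75 (R8), but H-75 never forms.
No rule produces P-79, and it is not given.
M-70: reached.
N-9 would need A-19 and H-75 (R4), but H-75 never forms.
Z-71 would need L-17, N-9, and X-41 (R9), but N-9 never forms.
Reached: M-70 — 1 of the 5.

1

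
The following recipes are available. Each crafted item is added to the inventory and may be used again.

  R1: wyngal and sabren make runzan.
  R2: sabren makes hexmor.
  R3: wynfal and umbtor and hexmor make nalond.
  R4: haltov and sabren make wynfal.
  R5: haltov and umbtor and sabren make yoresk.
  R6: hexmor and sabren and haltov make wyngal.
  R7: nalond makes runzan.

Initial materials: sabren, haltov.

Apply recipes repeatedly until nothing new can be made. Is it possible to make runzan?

Yes

sabren → hexmor (R2).
hexmor and sabren and haltov → wyngal (R6).
Using R1, wyngal and sabren make runzan.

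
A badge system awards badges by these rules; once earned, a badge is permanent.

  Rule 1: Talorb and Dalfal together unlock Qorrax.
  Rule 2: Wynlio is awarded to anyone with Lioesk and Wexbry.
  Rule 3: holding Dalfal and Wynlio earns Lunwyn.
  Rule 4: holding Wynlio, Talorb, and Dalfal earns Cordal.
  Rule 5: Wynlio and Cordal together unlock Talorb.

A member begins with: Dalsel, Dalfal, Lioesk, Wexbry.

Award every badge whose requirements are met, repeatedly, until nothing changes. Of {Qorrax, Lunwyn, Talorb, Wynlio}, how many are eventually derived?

With Lioesk and Wexbry, Wynlio is earned (Rule 2).
With Dalfal and Wynlio, Lunwyn is earned (Rule 3).
Qorrax would need Talorb and Dalfal (Rule 1), but Talorb is never earned.
Lunwyn: reached.
Talorb would need Wynlio and Cordal (Rule 5), but Cordal is never earned.
Wynlio: reached.
Reached: Lunwyn and Wynlio — 2 of the 4.

2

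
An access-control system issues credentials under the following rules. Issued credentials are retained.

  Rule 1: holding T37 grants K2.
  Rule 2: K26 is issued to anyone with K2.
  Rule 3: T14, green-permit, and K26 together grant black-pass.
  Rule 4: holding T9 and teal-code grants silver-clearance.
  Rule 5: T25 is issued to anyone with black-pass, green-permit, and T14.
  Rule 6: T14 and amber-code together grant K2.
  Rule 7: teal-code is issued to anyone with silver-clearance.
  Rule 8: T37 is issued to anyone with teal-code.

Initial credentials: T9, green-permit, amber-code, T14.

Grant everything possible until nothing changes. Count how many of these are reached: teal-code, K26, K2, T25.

3

Holding T14 and amber-code grants K2 (Rule 6).
Holding K2 grants K26 (Rule 2).
Holding T14, green-permit, and K26 grants black-pass (Rule 3).
Holding black-pass, green-permit, and T14 grants T25 (Rule 5).
teal-code would need silver-clearance (Rule 7), but silver-clearance is never granted.
K26: reached.
K2: reached.
T25: reached.
Reached: K26, K2, and T25 — 3 of the 4.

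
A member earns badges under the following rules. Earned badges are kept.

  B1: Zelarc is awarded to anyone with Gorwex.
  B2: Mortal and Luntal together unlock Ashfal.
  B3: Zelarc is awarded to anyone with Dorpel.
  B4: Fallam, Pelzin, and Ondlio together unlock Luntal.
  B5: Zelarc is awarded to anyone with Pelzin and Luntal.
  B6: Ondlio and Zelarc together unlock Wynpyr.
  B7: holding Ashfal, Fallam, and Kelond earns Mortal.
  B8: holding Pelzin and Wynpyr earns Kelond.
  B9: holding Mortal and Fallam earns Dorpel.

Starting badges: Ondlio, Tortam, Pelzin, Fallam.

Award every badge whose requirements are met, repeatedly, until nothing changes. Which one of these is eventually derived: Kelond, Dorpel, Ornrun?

With Fallam, Pelzin, and Ondlio, Luntal is earned (B4).
With Pelzin and Luntal, Zelarc is earned (B5).
With Ondlio and Zelarc, Wynpyr is earned (B6).
With Pelzin and Wynpyr, Kelond is earned (B8).
No rule produces Ornrun, and it is not given. Dorpel would need Mortal and Fallam (B9), but Mortal is never earned.

Kelond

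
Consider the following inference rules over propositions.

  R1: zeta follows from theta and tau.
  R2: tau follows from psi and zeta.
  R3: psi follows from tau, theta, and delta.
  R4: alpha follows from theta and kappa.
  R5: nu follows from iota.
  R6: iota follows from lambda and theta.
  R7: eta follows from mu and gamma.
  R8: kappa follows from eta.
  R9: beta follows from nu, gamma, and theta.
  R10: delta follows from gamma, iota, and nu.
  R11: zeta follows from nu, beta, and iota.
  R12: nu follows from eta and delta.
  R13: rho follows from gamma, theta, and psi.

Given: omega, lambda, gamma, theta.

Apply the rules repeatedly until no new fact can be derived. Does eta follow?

eta would need mu and gamma (R7), but mu is never established.

No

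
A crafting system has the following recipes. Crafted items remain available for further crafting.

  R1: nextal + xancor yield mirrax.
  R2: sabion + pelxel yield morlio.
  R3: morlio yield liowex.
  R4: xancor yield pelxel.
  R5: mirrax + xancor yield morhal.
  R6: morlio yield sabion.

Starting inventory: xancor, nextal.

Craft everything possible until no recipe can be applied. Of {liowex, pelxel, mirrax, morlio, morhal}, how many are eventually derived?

3

nextal + xancor → mirrax (R1).
Using R4, xancor makes pelxel.
mirrax + xancor → morhal (R5).
liowex would need morlio (R3), but morlio is never obtained.
pelxel: reached.
mirrax: reached.
morlio would need sabion and pelxel (R2), but sabion is never obtained.
morhal: reached.
Reached: pelxel, mirrax, and morhal — 3 of the 5.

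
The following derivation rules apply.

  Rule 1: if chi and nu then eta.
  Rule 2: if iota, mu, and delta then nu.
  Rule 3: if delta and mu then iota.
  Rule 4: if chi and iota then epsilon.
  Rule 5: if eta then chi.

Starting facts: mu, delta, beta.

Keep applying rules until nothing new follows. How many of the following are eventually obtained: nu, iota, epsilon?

2

delta and mu hold, so iota follows (Rule 3).
From iota, mu, and delta, Rule 2 gives nu.
nu: reached.
iota: reached.
epsilon would need chi and iota (Rule 4), but chi is never established.
Reached: nu and iota — 2 of the 3.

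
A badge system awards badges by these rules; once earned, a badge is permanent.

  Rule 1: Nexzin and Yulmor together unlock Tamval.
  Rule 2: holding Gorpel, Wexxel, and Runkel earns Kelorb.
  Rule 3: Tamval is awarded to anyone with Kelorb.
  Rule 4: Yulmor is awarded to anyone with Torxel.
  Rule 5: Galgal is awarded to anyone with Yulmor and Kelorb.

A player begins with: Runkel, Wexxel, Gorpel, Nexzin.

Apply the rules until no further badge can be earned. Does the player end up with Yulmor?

No

Yulmor would need Torxel (Rule 4), but Torxel is never earned.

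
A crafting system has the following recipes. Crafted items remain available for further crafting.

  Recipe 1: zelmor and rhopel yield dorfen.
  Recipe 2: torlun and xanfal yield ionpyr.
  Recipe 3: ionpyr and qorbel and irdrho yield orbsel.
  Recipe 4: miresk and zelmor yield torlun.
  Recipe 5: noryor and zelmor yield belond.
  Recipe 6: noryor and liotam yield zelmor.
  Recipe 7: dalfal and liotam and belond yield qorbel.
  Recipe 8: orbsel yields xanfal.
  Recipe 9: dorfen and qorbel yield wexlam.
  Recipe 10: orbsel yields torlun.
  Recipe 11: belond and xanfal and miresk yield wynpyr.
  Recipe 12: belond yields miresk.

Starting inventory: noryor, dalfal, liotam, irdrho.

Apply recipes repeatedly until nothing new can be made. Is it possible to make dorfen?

dorfen would need zelmor and rhopel (Recipe 1), but rhopel is never obtained.

No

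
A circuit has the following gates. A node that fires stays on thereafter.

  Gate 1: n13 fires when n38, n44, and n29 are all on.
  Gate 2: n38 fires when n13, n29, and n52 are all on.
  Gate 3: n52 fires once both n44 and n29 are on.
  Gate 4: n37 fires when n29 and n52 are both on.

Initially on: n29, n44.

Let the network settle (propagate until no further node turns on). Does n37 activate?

Gate 3: n44 and n29 on → n52 on.
Gate 4: n29 and n52 on → n37 on.

Yes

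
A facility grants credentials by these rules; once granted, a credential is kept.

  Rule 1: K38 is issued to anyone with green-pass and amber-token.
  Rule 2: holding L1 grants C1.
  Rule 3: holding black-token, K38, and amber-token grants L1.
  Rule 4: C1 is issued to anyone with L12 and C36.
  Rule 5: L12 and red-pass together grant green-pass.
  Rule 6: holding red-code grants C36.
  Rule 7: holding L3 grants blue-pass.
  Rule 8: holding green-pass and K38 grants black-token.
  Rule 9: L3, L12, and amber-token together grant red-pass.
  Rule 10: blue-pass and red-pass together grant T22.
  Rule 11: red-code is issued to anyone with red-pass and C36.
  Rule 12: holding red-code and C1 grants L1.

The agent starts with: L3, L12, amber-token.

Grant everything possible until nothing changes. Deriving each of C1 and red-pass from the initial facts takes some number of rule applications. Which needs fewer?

red-pass

red-pass: Holding L3, L12, and amber-token grants red-pass (Rule 9). [1 rule application]
C1: Holding L3, L12, and amber-token grants red-pass (Rule 9). Holding L12 and red-pass grants green-pass (Rule 5). Holding green-pass and amber-token grants K38 (Rule 1). Holding green-pass and K38 grants black-token (Rule 8). Holding black-token, K38, and amber-token grants L1 (Rule 3). Holding L1 grants C1 (Rule 2). [6 rule applications]
red-pass needs fewer.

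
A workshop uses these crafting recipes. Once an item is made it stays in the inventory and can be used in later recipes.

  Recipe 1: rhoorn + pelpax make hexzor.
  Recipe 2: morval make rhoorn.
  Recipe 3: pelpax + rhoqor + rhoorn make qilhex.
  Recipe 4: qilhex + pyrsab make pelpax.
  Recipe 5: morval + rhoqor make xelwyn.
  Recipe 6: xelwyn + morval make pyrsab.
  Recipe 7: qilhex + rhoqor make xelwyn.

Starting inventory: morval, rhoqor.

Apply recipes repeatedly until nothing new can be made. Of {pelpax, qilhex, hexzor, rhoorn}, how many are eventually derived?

1

Using Recipe 2, morval makes rhoorn.
pelpax would need qilhex and pyrsab (Recipe 4), but qilhex is never obtained.
qilhex would need pelpax, rhoqor, and rhoorn (Recipe 3), but pelpax is never obtained.
hexzor would need rhoorn and pelpax (Recipe 1), but pelpax is never obtained.
rhoorn: reached.
Reached: rhoorn — 1 of the 4.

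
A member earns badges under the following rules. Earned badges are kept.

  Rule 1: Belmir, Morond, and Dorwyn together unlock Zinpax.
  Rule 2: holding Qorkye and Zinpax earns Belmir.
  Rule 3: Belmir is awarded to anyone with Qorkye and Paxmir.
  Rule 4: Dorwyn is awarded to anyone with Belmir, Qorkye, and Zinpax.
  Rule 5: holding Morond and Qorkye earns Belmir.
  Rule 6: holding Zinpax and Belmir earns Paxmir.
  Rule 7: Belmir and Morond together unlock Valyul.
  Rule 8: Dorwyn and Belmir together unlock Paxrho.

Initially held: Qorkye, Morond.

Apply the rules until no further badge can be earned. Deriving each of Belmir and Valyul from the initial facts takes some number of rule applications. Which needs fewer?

Belmir

Belmir: With Morond and Qorkye, Belmir is earned (Rule 5). [1 rule application]
Valyul: With Morond and Qorkye, Belmir is earned (Rule 5). With Belmir and Morond, Valyul is earned (Rule 7). [2 rule applications]
Belmir needs fewer.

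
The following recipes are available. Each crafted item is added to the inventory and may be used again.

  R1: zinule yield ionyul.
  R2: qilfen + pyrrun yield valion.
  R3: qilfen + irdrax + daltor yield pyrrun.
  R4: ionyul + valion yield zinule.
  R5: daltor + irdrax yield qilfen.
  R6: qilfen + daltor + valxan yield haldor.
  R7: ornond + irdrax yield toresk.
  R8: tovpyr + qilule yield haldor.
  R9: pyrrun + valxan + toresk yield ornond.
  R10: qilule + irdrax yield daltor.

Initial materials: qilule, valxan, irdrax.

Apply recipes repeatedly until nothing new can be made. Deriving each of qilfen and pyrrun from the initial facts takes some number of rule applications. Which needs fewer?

qilfen: qilule + irdrax → daltor (R10). daltor + irdrax → qilfen (R5). [2 rule applications]
pyrrun: Using R10, qilule and irdrax make daltor. Using R5, daltor and irdrax make qilfen. qilfen + irdrax + daltor → pyrrun (R3). [3 rule applications]
qilfen needs fewer.

qilfen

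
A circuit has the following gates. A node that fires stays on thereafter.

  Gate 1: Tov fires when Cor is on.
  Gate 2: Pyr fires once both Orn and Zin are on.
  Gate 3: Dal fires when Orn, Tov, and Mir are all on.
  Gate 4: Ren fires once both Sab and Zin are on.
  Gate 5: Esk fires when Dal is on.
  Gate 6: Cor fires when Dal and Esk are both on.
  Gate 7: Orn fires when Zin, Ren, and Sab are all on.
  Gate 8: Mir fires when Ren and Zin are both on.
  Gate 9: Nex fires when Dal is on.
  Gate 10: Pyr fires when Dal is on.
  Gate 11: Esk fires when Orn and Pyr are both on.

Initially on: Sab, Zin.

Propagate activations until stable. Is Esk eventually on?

Sab and Zin are on, so Ren fires (Gate 4).
Gate 7: Zin, Ren, and Sab on → Orn on.
Gate 2: Orn and Zin on → Pyr on.
Gate 11: Orn and Pyr on → Esk on.

Yes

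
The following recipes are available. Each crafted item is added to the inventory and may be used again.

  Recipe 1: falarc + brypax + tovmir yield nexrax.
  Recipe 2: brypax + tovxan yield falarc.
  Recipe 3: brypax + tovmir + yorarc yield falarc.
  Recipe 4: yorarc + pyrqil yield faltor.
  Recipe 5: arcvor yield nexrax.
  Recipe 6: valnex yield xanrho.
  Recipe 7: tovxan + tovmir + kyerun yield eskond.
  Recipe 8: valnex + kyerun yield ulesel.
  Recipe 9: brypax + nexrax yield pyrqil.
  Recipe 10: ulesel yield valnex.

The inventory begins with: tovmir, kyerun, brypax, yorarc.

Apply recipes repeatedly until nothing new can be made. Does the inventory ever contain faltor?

Yes

brypax + tovmir + yorarc → falarc (Recipe 3).
Using Recipe 1, falarc, brypax, and tovmir make nexrax.
brypax + nexrax → pyrqil (Recipe 9).
yorarc + pyrqil → faltor (Recipe 4).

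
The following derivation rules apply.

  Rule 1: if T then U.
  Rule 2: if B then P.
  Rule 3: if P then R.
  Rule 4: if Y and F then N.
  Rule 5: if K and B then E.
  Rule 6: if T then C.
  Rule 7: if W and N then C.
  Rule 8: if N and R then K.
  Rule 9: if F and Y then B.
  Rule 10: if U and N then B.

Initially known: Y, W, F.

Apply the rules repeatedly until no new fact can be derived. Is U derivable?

U would need T (Rule 1), but T is never established.

No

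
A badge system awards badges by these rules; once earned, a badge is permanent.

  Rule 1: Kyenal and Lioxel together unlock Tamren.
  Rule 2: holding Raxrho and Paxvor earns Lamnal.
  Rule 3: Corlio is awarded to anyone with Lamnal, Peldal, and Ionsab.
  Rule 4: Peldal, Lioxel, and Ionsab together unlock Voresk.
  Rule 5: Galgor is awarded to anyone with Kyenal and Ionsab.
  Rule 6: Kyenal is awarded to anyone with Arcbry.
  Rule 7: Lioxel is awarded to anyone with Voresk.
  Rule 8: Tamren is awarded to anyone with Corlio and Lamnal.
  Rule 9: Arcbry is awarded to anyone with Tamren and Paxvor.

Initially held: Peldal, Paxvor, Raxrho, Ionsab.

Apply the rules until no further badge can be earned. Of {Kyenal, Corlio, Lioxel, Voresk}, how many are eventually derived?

2

With Raxrho and Paxvor, Lamnal is earned (Rule 2).
With Lamnal, Peldal, and Ionsab, Corlio is earned (Rule 3).
With Corlio and Lamnal, Tamren is earned (Rule 8).
With Tamren and Paxvor, Arcbry is earned (Rule 9).
With Arcbry, Kyenal is earned (Rule 6).
Kyenal: reached.
Corlio: reached.
Lioxel would need Voresk (Rule 7), but Voresk is never earned.
Voresk would need Peldal, Lioxel, and Ionsab (Rule 4), but Lioxel is never earned.
Reached: Kyenal and Corlio — 2 of the 4.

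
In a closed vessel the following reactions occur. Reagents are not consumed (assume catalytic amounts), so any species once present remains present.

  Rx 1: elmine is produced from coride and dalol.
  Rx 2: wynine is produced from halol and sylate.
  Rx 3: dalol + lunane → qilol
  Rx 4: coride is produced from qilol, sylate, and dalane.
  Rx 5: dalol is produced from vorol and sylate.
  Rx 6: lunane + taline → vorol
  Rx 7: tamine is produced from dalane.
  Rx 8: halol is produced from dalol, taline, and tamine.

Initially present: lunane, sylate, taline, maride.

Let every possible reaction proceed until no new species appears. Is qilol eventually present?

lunane and taline present → vorol forms (Rx 6).
vorol and sylate present → dalol forms (Rx 5).
dalol and lunane present → qilol forms (Rx 3).

Yes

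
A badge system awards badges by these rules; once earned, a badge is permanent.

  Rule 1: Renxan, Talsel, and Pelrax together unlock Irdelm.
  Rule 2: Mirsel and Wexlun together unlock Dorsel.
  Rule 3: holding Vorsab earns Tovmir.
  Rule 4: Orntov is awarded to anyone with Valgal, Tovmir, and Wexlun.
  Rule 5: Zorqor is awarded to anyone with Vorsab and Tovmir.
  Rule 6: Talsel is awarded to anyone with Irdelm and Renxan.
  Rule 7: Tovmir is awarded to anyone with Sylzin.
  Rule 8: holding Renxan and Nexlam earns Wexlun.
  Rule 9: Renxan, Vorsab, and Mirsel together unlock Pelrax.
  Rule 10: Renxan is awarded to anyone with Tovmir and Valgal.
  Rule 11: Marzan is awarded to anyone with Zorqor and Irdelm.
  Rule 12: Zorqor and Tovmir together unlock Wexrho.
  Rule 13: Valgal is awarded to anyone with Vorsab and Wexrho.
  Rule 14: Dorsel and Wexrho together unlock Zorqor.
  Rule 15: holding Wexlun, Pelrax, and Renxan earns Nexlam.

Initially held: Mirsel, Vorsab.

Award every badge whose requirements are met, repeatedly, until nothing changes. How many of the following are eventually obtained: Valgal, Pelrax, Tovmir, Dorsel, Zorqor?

With Vorsab, Tovmir is earned (Rule 3).
With Vorsab and Tovmir, Zorqor is earned (Rule 5).
With Zorqor and Tovmir, Wexrho is earned (Rule 12).
With Vorsab and Wexrho, Valgal is earned (Rule 13).
With Tovmir and Valgal, Renxan is earned (Rule 10).
With Renxan, Vorsab, and Mirsel, Pelrax is earned (Rule 9).
Valgal: reached.
Pelrax: reached.
Tovmir: reached.
Dorsel would need Mirsel and Wexlun (Rule 2), but Wexlun is never earned.
Zorqor: reached.
Reached: Valgal, Pelrax, Tovmir, and Zorqor — 4 of the 5.

4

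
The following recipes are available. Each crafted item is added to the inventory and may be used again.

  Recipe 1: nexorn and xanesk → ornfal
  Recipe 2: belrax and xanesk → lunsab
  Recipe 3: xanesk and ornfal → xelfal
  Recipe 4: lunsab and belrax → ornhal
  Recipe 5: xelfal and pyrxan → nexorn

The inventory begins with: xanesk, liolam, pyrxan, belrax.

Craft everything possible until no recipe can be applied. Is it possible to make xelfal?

xelfal would need xanesk and ornfal (Recipe 3), but ornfal is never obtained.

No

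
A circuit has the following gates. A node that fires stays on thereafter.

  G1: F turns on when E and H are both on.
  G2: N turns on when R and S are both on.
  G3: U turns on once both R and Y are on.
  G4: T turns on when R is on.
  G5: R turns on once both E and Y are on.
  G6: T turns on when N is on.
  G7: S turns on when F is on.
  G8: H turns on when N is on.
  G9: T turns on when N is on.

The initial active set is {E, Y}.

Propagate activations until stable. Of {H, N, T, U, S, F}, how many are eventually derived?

2

E and Y are on, so R turns on (G5).
G3: R and Y on → U on.
G4: R on → T on.
H would need N (G8), but N never turns on.
N would need R and S (G2), but S never turns on.
T: reached.
U: reached.
S would need F (G7), but F never turns on.
F would need E and H (G1), but H never turns on.
Reached: T and U — 2 of the 6.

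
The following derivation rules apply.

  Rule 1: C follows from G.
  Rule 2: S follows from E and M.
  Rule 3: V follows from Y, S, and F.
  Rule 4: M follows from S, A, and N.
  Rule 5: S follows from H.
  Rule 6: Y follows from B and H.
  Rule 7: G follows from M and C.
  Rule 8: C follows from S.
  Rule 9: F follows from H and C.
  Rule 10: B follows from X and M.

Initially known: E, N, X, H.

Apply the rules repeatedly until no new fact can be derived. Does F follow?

From H, Rule 5 gives S.
S holds, so C follows (Rule 8).
H and C hold, so F follows (Rule 9).

Yes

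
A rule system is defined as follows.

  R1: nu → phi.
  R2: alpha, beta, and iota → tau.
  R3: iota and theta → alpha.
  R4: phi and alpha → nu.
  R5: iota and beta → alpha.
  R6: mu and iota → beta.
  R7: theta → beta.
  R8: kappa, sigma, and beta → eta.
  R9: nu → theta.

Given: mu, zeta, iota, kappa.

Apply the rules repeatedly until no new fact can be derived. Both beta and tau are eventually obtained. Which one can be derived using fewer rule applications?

beta: mu and iota hold, so beta follows (R6). [1 rule application]
tau: mu and iota hold, so beta follows (R6). iota and beta hold, so alpha follows (R5). alpha, beta, and iota hold, so tau follows (R2). [3 rule applications]
beta needs fewer.

beta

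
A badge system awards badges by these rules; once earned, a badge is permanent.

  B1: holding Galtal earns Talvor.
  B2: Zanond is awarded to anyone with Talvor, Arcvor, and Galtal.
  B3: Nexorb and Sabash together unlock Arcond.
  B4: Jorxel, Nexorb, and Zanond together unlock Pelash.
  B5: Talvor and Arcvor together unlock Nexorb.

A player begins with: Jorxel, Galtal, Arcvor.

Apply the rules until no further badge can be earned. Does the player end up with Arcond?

No

Arcond would need Nexorb and Sabash (B3), but Sabash is never earned.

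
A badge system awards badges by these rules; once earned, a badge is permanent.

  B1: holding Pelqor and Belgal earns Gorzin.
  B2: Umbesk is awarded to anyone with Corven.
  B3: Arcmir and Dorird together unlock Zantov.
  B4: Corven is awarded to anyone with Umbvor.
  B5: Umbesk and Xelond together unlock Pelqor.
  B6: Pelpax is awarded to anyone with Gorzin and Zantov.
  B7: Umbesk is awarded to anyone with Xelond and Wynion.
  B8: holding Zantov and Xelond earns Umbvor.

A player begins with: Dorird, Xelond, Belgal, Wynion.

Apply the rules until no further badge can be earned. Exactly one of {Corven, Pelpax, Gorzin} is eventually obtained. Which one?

Gorzin

With Xelond and Wynion, Umbesk is earned (B7).
With Umbesk and Xelond, Pelqor is earned (B5).
With Pelqor and Belgal, Gorzin is earned (B1).
Pelpax would need Gorzin and Zantov (B6), but Zantov is never earned. Corven would need Umbvor (B4), but Umbvor is never earned.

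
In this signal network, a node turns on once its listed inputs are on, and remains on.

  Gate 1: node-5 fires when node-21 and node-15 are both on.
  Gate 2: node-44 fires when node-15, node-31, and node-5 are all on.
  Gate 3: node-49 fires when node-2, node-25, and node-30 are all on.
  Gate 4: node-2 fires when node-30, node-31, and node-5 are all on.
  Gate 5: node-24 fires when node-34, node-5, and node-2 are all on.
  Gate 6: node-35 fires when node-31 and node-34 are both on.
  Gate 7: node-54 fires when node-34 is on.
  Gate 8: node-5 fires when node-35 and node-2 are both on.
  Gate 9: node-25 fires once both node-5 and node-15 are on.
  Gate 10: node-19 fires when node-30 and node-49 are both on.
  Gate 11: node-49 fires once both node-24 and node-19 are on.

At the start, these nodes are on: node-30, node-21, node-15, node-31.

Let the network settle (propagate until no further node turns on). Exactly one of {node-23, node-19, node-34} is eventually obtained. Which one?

node-19

node-21 and node-15 are on, so node-5 fires (Gate 1).
Gate 9: node-5 and node-15 on → node-25 on.
node-30, node-31, and node-5 are on, so node-2 fires (Gate 4).
node-2, node-25, and node-30 are on, so node-49 fires (Gate 3).
Gate 10: node-30 and node-49 on → node-19 on.
No rule produces node-34, and it is not given. No rule produces node-23, and it is not given.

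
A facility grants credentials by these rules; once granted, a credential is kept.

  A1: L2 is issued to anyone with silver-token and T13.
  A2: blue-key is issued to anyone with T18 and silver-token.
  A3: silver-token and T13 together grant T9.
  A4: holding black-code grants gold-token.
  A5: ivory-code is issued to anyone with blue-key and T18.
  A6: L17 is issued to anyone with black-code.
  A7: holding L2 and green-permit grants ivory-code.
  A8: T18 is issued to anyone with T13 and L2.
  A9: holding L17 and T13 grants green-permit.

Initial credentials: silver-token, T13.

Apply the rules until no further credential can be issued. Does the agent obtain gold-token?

gold-token would need black-code (A4), but black-code is never granted.

No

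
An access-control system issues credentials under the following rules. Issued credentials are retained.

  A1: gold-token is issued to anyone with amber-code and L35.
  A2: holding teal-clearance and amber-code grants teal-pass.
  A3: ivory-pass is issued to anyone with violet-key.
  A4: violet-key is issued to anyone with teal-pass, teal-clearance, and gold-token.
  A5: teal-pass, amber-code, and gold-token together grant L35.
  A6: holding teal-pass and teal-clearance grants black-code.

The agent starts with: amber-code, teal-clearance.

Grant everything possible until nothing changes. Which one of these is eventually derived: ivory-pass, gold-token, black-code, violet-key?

black-code

Holding teal-clearance and amber-code grants teal-pass (A2).
Holding teal-pass and teal-clearance grants black-code (A6).
ivory-pass would need violet-key (A3), but violet-key is never granted. violet-key would need teal-pass, teal-clearance, and gold-token (A4), but gold-token is never granted. gold-token would need amber-code and L35 (A1), but L35 is never granted.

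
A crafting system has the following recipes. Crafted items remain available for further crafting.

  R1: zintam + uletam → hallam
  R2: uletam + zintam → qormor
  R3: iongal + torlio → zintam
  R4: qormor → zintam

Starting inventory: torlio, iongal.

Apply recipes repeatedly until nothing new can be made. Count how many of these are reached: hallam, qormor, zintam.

iongal + torlio → zintam (R3).
hallam would need zintam and uletam (R1), but uletam is never obtained.
qormor would need uletam and zintam (R2), but uletam is never obtained.
zintam: reached.
Reached: zintam — 1 of the 3.

1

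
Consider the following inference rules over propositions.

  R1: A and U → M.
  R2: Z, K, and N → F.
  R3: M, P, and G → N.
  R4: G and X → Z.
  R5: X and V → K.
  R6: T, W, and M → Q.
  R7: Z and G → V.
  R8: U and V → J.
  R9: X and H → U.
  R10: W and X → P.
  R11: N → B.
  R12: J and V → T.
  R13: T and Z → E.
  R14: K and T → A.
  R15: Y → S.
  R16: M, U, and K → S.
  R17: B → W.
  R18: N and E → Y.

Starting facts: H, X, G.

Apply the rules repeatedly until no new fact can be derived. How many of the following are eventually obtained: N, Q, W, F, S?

G and X hold, so Z follows (R4).
X and H hold, so U follows (R9).
Z and G hold, so V follows (R7).
From U and V, R8 gives J.
X and V hold, so K follows (R5).
J and V hold, so T follows (R12).
From K and T, R14 gives A.
A and U hold, so M follows (R1).
M, U, and K hold, so S follows (R16).
N would need M, P, and G (R3), but P is never established.
Q would need T, W, and M (R6), but W is never established.
W would need B (R17), but B is never established.
F would need Z, K, and N (R2), but N is never established.
S: reached.
Reached: S — 1 of the 5.

1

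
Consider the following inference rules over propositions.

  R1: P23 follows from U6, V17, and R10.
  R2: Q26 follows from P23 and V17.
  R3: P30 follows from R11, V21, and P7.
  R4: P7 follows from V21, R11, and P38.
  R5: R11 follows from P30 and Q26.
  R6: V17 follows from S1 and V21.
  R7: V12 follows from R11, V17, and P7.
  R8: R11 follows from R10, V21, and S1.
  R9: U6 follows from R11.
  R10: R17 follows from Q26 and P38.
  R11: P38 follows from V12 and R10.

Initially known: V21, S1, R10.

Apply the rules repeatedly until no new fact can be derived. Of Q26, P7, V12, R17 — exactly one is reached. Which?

R10, V21, and S1 hold, so R11 follows (R8).
S1 and V21 hold, so V17 follows (R6).
R11 holds, so U6 follows (R9).
From U6, V17, and R10, R1 gives P23.
P23 and V17 hold, so Q26 follows (R2).
P7 would need V21, R11, and P38 (R4), but P38 is never established. R17 would need Q26 and P38 (R10), but P38 is never established. V12 would need R11, V17, and P7 (R7), but P7 is never established.

Q26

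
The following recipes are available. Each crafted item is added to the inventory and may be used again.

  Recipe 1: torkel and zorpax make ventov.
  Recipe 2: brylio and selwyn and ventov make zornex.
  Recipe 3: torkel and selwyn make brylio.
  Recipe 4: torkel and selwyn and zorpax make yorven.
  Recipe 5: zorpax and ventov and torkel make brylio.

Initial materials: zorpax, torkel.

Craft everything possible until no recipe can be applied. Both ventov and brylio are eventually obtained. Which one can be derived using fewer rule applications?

ventov: torkel and zorpax → ventov (Recipe 1). [1 rule application]
brylio: torkel and zorpax → ventov (Recipe 1). zorpax and ventov and torkel → brylio (Recipe 5). [2 rule applications]
ventov needs fewer.

ventov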